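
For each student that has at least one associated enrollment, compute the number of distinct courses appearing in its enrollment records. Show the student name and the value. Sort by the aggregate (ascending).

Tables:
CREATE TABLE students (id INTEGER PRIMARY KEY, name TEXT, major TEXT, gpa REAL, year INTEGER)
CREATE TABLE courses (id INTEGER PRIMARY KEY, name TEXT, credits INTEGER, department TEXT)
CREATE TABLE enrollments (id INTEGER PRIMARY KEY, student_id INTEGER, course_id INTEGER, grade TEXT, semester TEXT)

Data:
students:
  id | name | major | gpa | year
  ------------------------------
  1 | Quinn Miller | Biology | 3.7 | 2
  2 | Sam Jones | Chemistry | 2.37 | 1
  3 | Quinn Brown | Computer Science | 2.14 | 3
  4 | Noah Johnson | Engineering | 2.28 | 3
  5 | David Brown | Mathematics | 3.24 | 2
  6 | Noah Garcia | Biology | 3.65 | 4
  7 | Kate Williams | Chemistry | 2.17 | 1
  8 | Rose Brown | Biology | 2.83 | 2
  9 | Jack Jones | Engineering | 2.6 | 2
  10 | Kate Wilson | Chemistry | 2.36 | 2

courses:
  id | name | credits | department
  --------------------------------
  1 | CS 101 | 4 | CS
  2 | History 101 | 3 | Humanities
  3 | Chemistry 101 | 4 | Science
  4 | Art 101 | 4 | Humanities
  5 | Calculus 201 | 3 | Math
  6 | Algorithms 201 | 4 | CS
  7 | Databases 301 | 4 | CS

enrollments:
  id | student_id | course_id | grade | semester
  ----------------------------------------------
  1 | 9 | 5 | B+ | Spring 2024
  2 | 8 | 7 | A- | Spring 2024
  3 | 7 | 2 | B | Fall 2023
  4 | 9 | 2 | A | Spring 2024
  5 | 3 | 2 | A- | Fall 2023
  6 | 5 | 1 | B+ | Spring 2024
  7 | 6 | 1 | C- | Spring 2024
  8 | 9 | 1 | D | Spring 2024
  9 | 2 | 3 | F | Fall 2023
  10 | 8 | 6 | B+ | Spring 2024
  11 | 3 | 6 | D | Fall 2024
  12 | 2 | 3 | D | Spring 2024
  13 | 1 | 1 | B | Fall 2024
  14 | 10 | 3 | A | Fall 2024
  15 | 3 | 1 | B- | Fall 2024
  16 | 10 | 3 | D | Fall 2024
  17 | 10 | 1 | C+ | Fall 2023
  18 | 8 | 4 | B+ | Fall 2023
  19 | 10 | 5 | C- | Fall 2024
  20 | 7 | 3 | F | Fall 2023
SELECT p.name, COUNT(DISTINCT c.course_id) AS distinct_course_count FROM enrollments c JOIN students p ON c.student_id = p.id GROUP BY p.id, p.name ORDER BY distinct_course_count ASC

Execution result:
name | distinct_course_count
Quinn Miller | 1
Sam Jones | 1
David Brown | 1
Noah Garcia | 1
Kate Williams | 2
Quinn Brown | 3
Rose Brown | 3
Jack Jones | 3
Kate Wilson | 3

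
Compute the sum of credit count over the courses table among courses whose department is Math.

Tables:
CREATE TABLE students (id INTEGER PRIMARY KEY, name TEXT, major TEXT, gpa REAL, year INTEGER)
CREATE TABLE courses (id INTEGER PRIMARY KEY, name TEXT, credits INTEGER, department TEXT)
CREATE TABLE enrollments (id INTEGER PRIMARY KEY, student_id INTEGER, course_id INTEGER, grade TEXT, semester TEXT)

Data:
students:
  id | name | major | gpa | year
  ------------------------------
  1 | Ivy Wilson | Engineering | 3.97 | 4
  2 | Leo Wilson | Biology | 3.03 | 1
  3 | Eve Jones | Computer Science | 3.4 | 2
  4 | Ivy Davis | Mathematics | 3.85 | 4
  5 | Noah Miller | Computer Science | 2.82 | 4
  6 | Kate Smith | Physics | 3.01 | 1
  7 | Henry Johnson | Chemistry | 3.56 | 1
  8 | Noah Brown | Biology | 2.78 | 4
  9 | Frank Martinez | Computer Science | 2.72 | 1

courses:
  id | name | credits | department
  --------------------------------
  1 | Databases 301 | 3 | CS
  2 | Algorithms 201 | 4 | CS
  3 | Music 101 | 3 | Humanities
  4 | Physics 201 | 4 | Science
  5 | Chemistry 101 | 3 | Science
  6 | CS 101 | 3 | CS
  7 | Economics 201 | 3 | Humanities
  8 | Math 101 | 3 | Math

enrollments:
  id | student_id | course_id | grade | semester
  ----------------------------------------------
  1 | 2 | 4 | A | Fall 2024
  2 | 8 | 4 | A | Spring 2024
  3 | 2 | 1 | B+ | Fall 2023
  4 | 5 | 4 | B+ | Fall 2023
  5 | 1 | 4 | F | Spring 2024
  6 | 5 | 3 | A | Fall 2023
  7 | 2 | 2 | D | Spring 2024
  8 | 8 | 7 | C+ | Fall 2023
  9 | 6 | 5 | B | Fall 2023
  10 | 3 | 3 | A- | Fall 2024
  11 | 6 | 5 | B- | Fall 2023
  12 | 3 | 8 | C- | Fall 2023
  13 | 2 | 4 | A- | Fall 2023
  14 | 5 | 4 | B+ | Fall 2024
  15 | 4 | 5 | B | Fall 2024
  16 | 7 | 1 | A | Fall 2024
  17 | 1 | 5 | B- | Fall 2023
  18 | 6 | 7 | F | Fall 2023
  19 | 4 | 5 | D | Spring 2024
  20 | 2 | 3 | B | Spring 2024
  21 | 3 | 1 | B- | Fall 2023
SELECT SUM(credits) FROM courses WHERE department = 'Math'

Execution result:
3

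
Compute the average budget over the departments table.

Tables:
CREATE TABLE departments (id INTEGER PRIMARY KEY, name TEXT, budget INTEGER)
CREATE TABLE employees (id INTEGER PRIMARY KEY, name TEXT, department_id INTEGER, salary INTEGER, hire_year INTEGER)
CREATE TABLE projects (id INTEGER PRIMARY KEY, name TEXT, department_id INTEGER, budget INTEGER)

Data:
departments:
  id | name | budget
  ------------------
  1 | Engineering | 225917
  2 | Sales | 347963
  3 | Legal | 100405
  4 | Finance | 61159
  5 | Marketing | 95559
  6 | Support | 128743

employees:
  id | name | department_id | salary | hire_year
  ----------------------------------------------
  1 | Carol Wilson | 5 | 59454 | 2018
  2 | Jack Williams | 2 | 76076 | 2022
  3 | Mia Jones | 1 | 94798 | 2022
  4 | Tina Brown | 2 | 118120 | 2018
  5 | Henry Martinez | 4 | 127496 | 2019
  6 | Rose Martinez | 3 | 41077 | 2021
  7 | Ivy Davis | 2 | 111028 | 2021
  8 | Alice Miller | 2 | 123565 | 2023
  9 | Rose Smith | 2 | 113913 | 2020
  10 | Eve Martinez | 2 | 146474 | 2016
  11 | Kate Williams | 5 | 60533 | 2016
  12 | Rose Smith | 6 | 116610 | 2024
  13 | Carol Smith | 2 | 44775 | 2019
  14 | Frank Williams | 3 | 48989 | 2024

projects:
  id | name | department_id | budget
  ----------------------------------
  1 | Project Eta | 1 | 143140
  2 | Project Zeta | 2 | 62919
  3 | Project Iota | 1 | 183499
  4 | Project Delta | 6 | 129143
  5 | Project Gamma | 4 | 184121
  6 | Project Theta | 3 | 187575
SELECT AVG(budget) FROM departments

Execution result:
159957.67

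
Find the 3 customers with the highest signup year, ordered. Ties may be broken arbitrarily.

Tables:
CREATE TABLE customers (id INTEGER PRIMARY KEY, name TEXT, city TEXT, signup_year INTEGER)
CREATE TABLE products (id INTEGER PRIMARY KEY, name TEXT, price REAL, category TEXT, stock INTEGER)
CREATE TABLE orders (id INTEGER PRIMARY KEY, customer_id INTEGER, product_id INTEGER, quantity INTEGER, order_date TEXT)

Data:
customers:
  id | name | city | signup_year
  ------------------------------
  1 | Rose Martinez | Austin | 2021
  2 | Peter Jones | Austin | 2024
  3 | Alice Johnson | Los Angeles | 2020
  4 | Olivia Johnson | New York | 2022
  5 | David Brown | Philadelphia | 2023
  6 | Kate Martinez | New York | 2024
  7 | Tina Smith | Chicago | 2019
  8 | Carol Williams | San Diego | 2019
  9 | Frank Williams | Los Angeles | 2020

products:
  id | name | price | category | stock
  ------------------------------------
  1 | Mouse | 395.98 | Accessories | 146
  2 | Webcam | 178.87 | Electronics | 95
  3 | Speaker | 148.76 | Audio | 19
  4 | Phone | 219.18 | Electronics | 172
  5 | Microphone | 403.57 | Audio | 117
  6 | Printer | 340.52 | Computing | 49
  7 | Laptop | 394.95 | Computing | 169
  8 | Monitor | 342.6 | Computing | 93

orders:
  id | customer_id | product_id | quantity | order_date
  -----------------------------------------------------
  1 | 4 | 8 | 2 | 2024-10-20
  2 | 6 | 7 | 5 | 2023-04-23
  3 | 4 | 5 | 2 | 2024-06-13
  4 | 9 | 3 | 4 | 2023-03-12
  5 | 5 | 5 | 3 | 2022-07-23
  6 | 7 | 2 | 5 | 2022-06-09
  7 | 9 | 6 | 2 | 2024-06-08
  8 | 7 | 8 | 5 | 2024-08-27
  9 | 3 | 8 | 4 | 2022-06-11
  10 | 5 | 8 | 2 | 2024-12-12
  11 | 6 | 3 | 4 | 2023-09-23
SELECT name, signup_year FROM customers ORDER BY signup_year DESC LIMIT 3

Execution result:
name | signup_year
Peter Jones | 2024
Kate Martinez | 2024
David Brown | 2023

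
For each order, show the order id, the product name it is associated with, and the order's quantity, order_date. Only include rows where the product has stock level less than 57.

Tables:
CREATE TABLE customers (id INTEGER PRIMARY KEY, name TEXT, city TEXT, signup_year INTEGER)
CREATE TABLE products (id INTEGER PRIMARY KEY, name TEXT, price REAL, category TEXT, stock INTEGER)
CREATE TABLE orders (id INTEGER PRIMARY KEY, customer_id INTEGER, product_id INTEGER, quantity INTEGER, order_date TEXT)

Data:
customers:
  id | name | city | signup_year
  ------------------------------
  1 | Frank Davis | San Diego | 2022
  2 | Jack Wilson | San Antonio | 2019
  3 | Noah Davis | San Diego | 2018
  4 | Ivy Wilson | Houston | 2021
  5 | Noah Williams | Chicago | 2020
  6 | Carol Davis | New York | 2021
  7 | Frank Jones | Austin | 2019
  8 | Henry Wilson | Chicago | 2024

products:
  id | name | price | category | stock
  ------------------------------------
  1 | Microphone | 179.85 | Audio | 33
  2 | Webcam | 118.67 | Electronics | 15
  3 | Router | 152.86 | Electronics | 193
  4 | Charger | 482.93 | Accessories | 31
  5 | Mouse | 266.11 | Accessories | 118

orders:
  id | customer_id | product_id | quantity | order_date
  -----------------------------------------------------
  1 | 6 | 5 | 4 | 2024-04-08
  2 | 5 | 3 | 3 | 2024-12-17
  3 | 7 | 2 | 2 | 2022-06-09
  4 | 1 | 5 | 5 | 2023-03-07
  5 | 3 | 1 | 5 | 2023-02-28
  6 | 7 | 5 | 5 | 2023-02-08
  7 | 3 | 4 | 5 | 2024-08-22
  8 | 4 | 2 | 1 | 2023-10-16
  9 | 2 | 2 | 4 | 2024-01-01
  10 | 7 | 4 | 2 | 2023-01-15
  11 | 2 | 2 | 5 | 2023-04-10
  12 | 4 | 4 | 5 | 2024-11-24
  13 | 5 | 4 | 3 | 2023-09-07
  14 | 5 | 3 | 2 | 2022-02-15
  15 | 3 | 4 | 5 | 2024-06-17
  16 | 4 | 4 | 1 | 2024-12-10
SELECT c.id, p.name AS product, c.quantity, c.order_date FROM orders c JOIN products p ON c.product_id = p.id WHERE p.stock < 57

Execution result:
id | product | quantity | order_date
3 | Webcam | 2 | 2022-06-09
5 | Microphone | 5 | 2023-02-28
7 | Charger | 5 | 2024-08-22
8 | Webcam | 1 | 2023-10-16
9 | Webcam | 4 | 2024-01-01
10 | Charger | 2 | 2023-01-15
11 | Webcam | 5 | 2023-04-10
12 | Charger | 5 | 2024-11-24
13 | Charger | 3 | 2023-09-07
15 | Charger | 5 | 2024-06-17
16 | Charger | 1 | 2024-12-10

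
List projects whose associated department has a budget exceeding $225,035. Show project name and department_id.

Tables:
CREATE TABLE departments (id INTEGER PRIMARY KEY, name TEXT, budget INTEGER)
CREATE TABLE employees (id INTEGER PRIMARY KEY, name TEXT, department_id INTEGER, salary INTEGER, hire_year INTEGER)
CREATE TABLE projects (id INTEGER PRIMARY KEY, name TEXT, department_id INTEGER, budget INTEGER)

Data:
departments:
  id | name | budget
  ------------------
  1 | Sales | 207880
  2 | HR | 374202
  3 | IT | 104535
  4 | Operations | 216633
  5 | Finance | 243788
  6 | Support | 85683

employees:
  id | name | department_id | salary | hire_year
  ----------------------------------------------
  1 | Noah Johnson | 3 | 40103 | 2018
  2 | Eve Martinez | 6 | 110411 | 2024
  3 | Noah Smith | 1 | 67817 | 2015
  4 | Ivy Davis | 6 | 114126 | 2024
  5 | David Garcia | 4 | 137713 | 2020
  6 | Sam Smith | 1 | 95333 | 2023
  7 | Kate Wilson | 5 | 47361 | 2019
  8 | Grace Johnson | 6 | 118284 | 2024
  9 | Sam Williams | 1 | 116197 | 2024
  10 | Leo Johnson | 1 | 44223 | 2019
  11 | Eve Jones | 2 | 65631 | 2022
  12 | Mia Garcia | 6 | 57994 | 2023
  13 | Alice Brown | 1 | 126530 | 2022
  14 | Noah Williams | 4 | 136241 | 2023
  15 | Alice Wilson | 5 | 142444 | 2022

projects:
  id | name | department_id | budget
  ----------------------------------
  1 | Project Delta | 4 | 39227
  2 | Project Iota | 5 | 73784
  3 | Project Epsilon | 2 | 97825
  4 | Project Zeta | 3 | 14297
SELECT name, department_id FROM projects WHERE department_id IN (SELECT id FROM departments WHERE budget > 225035)

Execution result:
name | department_id
Project Iota | 5
Project Epsilon | 2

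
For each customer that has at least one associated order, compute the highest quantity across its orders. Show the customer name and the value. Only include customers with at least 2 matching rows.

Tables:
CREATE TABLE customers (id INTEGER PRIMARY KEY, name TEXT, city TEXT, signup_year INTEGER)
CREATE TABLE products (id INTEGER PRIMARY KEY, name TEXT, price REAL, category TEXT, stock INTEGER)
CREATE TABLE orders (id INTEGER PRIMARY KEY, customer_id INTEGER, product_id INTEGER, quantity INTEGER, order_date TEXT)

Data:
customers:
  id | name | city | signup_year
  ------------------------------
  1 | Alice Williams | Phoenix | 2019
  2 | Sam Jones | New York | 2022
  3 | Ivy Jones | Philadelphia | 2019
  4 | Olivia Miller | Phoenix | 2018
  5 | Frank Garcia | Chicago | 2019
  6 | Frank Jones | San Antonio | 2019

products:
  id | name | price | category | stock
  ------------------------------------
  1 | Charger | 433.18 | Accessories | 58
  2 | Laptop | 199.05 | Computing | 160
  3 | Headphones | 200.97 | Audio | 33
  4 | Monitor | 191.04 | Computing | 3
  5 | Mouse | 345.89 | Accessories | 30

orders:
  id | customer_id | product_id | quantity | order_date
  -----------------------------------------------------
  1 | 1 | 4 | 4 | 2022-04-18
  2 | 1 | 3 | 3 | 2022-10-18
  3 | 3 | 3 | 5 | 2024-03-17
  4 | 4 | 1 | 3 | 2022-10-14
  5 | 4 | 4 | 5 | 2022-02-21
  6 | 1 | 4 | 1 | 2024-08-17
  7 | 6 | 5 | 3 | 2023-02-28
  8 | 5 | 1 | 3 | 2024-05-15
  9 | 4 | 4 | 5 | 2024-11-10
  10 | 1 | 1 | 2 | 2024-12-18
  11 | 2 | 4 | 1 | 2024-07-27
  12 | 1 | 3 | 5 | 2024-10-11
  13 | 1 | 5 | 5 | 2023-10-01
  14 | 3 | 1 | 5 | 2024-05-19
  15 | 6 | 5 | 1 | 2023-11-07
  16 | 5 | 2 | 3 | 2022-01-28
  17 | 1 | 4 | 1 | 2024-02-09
SELECT p.name, MAX(c.quantity) AS max_quantity FROM orders c JOIN customers p ON c.customer_id = p.id GROUP BY p.id, p.name HAVING COUNT(*) >= 2

Execution result:
name | max_quantity
Alice Williams | 5
Ivy Jones | 5
Olivia Miller | 5
Frank Garcia | 3
Frank Jones | 3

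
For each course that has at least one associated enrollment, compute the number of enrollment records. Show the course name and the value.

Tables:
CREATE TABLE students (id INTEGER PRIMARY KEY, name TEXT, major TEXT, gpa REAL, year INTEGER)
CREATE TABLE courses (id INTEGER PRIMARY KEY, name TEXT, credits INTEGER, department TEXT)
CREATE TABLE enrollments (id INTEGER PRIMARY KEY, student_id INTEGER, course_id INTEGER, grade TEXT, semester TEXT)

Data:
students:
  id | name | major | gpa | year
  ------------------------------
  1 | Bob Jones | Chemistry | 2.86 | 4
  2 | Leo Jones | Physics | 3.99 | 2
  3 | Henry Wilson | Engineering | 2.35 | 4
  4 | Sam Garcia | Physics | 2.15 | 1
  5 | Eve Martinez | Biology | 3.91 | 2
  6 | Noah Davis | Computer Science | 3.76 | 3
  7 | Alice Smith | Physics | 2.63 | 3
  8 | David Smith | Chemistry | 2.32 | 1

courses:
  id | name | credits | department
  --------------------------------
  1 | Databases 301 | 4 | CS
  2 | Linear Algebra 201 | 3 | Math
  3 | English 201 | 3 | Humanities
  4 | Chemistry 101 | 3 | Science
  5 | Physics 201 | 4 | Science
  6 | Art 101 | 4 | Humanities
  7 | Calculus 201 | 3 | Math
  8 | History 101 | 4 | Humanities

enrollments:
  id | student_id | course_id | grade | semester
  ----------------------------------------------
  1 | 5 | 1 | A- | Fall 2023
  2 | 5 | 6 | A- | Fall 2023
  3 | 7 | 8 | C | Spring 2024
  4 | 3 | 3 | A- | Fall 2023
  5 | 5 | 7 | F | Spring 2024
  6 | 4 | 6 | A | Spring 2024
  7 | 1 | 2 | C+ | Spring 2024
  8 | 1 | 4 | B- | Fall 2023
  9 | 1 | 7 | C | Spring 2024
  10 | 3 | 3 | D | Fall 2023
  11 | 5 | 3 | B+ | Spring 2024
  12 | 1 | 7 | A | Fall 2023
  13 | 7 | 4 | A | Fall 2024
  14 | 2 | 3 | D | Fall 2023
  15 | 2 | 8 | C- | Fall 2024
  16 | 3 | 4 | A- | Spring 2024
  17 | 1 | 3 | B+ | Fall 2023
SELECT p.name, COUNT(*) AS n FROM enrollments c JOIN courses p ON c.course_id = p.id GROUP BY p.id, p.name

Execution result:
name | n
Databases 301 | 1
Linear Algebra 201 | 1
English 201 | 5
Chemistry 101 | 3
Art 101 | 2
Calculus 201 | 3
History 101 | 2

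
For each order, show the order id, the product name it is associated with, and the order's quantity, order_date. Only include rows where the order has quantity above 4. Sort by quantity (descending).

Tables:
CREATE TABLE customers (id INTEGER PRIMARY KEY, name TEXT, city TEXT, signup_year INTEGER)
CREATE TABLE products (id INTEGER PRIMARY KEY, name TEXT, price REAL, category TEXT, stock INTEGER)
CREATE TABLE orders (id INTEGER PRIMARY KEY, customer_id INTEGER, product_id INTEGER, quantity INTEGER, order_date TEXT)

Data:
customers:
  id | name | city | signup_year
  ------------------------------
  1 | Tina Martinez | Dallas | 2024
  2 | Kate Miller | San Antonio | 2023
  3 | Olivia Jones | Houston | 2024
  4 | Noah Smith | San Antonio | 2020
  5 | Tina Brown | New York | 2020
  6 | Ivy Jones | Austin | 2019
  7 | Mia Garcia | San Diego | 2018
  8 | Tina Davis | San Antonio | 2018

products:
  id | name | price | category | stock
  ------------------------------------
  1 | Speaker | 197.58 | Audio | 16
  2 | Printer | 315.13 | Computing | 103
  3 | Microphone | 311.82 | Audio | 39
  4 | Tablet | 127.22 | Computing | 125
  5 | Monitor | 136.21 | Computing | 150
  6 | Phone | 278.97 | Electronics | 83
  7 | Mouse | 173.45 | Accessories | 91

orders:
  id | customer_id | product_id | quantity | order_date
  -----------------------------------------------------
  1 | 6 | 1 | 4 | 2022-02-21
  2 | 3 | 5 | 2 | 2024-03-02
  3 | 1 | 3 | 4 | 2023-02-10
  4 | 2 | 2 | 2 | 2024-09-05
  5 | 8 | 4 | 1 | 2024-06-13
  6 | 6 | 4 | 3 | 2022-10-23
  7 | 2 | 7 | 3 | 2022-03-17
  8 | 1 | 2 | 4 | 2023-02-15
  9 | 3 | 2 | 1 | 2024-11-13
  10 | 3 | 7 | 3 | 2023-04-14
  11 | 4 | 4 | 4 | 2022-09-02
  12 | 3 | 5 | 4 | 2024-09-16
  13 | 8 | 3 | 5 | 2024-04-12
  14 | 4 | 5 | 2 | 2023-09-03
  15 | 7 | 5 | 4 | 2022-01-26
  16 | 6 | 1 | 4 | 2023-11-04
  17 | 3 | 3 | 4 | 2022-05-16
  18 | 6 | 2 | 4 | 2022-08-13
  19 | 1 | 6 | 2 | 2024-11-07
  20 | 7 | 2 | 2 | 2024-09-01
SELECT c.id, p.name AS product, c.quantity, c.order_date FROM orders c JOIN products p ON c.product_id = p.id WHERE c.quantity > 4 ORDER BY c.quantity DESC

Execution result:
id | product | quantity | order_date
13 | Microphone | 5 | 2024-04-12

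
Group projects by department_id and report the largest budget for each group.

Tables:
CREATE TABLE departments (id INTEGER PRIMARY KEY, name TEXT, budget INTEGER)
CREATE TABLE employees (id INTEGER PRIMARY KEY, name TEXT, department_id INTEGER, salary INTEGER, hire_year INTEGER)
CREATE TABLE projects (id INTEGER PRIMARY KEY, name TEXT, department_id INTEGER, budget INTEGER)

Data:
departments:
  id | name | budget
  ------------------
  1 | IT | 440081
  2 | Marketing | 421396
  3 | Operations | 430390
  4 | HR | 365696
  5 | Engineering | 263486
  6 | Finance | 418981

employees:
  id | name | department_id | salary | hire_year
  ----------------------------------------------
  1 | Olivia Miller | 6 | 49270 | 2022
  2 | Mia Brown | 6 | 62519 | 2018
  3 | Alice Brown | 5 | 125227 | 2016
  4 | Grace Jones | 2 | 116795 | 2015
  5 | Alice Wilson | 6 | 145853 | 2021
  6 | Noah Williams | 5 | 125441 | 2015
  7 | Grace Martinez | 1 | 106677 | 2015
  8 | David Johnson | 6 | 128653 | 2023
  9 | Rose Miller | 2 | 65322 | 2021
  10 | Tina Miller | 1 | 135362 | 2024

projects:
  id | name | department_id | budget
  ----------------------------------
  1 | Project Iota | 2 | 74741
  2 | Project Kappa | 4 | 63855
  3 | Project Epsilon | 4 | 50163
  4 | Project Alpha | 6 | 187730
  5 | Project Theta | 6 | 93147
SELECT department_id, MAX(budget) AS max_budget FROM projects GROUP BY department_id

Execution result:
department_id | max_budget
2 | 74741
4 | 63855
6 | 187730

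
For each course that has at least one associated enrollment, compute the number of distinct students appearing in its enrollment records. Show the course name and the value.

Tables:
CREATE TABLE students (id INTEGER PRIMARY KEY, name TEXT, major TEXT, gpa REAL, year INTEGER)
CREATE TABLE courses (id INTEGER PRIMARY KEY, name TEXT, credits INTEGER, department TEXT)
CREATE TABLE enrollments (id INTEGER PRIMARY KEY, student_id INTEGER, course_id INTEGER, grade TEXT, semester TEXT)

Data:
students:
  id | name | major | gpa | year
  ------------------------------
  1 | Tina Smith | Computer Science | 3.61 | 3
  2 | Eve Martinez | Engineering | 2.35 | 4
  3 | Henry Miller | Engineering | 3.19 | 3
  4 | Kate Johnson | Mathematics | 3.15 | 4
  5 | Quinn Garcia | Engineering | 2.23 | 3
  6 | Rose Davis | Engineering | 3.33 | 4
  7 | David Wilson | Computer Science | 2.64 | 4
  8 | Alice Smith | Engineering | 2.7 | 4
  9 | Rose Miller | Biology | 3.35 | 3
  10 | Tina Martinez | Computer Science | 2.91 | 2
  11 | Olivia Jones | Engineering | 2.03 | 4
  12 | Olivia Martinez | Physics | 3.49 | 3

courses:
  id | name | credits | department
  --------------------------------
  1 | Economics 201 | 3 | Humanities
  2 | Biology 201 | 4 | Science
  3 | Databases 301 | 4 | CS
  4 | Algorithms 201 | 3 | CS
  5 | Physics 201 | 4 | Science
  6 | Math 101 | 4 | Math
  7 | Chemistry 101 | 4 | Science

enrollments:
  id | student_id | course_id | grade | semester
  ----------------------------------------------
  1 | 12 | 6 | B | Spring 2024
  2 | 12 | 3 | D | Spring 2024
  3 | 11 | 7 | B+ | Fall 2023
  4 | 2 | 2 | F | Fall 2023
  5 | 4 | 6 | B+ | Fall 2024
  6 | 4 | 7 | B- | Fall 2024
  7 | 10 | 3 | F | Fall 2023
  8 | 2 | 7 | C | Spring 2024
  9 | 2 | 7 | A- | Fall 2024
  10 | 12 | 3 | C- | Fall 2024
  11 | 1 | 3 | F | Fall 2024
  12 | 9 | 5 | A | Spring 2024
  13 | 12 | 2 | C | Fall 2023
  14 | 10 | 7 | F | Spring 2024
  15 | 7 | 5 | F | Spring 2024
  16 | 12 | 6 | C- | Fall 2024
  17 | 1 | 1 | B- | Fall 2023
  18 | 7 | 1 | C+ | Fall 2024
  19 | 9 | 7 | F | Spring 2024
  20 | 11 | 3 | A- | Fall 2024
SELECT p.name, COUNT(DISTINCT c.student_id) AS distinct_student_count FROM enrollments c JOIN courses p ON c.course_id = p.id GROUP BY p.id, p.name

Execution result:
name | distinct_student_count
Economics 201 | 2
Biology 201 | 2
Databases 301 | 4
Physics 201 | 2
Math 101 | 2
Chemistry 101 | 5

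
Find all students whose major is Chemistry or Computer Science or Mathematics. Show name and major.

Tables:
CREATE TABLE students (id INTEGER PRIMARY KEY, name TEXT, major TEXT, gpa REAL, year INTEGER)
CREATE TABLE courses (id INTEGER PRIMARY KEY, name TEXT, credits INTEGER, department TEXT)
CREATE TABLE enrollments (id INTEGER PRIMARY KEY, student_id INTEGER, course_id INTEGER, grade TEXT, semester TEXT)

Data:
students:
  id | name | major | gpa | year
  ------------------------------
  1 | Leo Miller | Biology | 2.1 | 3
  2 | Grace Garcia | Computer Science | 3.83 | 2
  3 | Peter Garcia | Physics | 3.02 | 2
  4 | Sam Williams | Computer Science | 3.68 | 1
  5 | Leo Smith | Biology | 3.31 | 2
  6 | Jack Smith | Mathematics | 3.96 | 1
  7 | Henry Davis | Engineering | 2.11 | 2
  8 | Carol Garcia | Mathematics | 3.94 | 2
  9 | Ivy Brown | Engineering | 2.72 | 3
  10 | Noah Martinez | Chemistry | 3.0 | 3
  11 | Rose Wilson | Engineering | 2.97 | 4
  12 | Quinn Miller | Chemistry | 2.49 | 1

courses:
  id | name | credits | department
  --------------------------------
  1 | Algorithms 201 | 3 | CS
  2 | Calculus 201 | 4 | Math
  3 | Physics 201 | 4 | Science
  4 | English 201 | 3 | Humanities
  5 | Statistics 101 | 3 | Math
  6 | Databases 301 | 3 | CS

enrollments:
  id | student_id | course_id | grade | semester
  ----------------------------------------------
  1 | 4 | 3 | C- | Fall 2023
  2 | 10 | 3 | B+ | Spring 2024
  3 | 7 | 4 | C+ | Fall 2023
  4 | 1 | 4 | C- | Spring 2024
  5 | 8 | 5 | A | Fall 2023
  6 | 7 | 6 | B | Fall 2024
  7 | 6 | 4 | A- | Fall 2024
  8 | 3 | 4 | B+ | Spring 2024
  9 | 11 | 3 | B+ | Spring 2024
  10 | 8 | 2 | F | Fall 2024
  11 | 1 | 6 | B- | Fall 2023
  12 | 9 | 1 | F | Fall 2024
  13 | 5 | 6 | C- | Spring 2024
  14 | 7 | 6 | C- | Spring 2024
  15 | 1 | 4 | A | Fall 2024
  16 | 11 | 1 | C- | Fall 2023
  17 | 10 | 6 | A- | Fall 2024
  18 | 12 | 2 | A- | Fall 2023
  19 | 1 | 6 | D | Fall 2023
SELECT name, major FROM students WHERE major IN ('Chemistry', 'Computer Science', 'Mathematics')

Execution result:
name | major
Grace Garcia | Computer Science
Sam Williams | Computer Science
Jack Smith | Mathematics
Carol Garcia | Mathematics
Noah Martinez | Chemistry
Quinn Miller | Chemistry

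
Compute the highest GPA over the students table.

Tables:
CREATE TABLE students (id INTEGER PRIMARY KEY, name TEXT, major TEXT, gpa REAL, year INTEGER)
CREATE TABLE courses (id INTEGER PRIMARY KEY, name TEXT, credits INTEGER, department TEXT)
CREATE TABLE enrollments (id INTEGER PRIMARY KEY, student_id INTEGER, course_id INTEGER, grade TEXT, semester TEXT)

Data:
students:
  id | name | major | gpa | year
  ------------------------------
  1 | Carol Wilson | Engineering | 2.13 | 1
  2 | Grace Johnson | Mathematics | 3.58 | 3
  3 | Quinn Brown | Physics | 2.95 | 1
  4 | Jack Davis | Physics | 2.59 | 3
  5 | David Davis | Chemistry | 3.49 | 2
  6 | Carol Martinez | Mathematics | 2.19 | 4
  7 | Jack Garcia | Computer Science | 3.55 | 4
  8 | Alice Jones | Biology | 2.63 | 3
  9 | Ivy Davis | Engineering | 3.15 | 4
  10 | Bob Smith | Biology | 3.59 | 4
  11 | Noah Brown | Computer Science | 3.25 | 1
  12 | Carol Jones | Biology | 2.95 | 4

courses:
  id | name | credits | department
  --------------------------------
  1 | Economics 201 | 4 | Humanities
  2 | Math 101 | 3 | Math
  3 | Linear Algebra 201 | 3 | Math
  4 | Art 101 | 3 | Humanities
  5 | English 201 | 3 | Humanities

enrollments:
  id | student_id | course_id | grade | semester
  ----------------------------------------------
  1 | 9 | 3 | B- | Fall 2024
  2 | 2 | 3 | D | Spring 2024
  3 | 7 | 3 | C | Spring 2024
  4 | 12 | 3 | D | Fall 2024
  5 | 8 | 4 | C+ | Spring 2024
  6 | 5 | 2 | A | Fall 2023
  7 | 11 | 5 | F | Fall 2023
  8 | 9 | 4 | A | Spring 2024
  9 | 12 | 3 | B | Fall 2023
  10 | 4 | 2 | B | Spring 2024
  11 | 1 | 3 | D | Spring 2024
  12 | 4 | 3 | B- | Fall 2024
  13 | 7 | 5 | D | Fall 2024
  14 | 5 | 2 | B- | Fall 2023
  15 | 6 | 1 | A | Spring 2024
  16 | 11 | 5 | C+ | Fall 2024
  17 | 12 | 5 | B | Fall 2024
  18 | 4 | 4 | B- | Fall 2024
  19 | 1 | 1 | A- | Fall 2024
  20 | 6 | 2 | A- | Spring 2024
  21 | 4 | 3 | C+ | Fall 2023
SELECT MAX(gpa) FROM students

Execution result:
3.59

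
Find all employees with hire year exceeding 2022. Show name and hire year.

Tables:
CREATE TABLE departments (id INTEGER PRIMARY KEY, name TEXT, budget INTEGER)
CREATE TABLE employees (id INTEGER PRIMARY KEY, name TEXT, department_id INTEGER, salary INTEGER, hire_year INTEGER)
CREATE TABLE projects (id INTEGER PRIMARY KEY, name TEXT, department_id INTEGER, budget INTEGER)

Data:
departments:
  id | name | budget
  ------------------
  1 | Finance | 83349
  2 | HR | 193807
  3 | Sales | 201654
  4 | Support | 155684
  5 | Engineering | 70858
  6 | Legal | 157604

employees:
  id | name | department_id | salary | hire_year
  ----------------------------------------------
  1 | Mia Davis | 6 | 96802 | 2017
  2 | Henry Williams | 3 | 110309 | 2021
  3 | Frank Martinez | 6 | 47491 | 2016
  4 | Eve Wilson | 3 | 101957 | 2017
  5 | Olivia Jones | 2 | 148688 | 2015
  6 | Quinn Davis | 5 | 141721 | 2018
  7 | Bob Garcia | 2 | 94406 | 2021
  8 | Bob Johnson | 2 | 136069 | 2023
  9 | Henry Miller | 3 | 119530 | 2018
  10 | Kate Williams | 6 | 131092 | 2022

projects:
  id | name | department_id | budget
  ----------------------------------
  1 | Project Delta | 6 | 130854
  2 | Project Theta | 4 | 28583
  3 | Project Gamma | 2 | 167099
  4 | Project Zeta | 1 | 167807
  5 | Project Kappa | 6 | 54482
SELECT name, hire_year FROM employees WHERE hire_year > 2022

Execution result:
name | hire_year
Bob Johnson | 2023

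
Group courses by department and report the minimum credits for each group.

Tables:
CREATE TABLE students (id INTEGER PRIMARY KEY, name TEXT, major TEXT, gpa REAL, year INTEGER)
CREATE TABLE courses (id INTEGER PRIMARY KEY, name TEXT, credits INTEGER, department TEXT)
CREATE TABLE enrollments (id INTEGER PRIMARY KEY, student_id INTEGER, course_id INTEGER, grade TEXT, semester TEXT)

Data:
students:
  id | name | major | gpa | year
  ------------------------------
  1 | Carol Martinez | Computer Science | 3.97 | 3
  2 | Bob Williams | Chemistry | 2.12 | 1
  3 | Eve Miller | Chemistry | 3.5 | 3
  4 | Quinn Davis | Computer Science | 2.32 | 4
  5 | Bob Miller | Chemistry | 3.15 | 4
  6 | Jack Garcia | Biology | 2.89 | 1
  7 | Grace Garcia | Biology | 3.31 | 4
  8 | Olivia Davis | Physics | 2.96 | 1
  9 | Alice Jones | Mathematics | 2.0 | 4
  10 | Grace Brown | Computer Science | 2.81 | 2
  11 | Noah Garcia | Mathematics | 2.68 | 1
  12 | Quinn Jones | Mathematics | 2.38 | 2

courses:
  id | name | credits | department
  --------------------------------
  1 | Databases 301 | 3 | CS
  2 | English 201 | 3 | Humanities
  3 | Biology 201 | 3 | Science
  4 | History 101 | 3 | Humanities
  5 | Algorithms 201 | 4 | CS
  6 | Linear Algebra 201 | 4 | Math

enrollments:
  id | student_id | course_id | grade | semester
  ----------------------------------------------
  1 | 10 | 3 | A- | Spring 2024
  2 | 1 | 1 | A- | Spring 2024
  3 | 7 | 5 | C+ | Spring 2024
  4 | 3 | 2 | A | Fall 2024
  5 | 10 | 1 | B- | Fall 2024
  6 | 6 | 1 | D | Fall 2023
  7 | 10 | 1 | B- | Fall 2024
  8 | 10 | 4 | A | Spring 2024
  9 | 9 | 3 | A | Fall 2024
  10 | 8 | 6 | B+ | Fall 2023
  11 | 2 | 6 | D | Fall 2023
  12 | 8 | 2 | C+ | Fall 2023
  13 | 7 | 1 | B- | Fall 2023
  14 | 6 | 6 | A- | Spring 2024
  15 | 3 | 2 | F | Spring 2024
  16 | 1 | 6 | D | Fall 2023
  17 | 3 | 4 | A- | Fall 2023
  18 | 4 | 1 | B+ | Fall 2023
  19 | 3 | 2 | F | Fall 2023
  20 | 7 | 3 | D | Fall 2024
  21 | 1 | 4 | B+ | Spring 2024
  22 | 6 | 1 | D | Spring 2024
SELECT department, MIN(credits) AS min_credits FROM courses GROUP BY department

Execution result:
department | min_credits
CS | 3
Humanities | 3
Math | 4
Science | 3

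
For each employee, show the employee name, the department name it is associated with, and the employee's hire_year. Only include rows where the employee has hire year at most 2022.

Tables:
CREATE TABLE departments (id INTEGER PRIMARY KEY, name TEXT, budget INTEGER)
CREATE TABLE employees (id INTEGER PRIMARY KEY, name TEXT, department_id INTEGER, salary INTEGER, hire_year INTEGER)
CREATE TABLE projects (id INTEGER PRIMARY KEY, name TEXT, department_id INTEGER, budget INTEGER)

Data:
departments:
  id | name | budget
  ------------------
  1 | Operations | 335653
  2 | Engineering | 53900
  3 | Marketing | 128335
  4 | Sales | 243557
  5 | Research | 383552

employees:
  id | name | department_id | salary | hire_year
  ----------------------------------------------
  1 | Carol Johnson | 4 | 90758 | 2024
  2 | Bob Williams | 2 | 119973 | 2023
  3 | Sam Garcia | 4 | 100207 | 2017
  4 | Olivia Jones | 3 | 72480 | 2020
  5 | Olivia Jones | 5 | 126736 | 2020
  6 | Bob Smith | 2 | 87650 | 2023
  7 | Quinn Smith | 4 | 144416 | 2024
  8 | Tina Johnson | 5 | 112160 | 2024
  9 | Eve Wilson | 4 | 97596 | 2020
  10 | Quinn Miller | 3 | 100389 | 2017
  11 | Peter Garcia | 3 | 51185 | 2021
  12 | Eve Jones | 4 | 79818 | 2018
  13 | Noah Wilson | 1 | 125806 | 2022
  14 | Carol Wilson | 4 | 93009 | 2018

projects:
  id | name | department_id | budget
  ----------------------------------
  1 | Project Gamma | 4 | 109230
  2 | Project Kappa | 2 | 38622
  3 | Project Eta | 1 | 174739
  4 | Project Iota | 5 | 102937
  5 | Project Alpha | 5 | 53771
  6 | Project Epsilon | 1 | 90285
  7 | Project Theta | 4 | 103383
SELECT c.name, p.name AS department, c.hire_year FROM employees c JOIN departments p ON c.department_id = p.id WHERE c.hire_year <= 2022

Execution result:
name | department | hire_year
Sam Garcia | Sales | 2017
Olivia Jones | Marketing | 2020
Olivia Jones | Research | 2020
Eve Wilson | Sales | 2020
Quinn Miller | Marketing | 2017
Peter Garcia | Marketing | 2021
Eve Jones | Sales | 2018
Noah Wilson | Operations | 2022
Carol Wilson | Sales | 2018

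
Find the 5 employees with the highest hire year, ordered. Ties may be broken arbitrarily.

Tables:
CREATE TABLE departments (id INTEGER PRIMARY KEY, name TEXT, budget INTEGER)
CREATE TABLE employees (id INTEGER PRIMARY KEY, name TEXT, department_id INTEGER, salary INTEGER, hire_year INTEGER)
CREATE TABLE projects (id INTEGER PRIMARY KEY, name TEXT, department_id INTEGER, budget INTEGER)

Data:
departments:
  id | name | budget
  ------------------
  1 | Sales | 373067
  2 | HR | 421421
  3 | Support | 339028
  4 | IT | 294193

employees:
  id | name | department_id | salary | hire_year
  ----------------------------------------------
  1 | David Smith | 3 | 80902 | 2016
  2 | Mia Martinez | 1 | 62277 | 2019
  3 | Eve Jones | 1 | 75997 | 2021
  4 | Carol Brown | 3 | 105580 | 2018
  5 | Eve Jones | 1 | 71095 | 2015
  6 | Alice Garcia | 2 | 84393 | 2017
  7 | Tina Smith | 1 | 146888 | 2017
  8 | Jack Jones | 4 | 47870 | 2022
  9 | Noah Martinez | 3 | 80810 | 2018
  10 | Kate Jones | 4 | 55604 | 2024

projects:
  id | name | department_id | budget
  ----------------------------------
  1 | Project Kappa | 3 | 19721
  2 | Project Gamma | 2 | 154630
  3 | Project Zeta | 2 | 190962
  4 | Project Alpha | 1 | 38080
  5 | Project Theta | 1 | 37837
SELECT name, hire_year FROM employees ORDER BY hire_year DESC LIMIT 5

Execution result:
name | hire_year
Kate Jones | 2024
Jack Jones | 2022
Eve Jones | 2021
Mia Martinez | 2019
Carol Brown | 2018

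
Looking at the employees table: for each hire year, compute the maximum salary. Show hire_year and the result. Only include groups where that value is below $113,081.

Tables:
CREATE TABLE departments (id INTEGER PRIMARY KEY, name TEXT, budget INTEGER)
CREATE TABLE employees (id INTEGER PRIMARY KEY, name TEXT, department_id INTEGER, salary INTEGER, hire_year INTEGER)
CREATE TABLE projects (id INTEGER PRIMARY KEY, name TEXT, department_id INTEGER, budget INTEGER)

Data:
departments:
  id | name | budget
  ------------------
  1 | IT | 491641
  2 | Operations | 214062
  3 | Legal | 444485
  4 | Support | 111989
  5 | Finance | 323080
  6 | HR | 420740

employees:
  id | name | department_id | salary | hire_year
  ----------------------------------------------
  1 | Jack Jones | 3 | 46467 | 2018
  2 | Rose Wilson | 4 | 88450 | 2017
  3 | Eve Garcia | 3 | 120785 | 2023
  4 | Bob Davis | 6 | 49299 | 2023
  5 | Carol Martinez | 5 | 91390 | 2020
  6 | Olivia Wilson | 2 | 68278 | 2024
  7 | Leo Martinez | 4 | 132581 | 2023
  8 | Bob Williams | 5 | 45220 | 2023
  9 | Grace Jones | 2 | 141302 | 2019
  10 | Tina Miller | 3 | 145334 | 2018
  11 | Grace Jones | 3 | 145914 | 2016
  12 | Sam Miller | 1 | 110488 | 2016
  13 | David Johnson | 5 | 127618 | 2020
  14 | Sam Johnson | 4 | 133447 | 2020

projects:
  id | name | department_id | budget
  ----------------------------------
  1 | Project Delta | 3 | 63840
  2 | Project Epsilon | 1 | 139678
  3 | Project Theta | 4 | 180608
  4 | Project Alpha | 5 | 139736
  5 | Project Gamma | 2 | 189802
SELECT hire_year, MAX(salary) AS max_salary FROM employees GROUP BY hire_year HAVING MAX(salary) < 113081

Execution result:
hire_year | max_salary
2017 | 88450
2024 | 68278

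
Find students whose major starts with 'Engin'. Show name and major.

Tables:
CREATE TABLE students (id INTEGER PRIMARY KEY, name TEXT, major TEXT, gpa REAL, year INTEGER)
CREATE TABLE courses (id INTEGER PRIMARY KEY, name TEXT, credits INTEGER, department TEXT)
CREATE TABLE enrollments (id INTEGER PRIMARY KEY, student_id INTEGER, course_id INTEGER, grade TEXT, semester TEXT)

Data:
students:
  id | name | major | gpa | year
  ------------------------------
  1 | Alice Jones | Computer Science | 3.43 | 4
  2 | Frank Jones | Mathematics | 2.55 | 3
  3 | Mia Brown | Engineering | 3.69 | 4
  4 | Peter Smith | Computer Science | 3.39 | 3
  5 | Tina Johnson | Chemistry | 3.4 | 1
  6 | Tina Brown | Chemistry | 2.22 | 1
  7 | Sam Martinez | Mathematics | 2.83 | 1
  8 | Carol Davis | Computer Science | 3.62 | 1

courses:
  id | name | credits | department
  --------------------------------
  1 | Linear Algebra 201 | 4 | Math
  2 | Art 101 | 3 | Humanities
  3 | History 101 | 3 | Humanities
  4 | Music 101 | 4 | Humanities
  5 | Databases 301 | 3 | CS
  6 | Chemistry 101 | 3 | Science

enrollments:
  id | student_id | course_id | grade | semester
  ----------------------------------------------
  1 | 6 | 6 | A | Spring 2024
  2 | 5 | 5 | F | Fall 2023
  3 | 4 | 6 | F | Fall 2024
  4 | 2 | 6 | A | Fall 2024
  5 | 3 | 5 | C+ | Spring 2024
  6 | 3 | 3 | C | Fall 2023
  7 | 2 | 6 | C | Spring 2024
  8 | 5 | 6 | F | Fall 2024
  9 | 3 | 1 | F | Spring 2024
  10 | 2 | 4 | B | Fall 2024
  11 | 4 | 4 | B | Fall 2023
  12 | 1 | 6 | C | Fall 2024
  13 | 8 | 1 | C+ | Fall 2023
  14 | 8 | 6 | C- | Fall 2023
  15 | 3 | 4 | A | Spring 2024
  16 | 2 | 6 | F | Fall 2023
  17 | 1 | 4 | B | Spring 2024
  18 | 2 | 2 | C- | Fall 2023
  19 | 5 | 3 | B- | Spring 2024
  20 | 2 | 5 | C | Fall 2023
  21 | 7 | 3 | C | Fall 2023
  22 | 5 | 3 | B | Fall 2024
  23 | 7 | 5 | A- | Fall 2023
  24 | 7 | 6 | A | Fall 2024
SELECT name, major FROM students WHERE major LIKE 'Engin%'

Execution result:
name | major
Mia Brown | Engineering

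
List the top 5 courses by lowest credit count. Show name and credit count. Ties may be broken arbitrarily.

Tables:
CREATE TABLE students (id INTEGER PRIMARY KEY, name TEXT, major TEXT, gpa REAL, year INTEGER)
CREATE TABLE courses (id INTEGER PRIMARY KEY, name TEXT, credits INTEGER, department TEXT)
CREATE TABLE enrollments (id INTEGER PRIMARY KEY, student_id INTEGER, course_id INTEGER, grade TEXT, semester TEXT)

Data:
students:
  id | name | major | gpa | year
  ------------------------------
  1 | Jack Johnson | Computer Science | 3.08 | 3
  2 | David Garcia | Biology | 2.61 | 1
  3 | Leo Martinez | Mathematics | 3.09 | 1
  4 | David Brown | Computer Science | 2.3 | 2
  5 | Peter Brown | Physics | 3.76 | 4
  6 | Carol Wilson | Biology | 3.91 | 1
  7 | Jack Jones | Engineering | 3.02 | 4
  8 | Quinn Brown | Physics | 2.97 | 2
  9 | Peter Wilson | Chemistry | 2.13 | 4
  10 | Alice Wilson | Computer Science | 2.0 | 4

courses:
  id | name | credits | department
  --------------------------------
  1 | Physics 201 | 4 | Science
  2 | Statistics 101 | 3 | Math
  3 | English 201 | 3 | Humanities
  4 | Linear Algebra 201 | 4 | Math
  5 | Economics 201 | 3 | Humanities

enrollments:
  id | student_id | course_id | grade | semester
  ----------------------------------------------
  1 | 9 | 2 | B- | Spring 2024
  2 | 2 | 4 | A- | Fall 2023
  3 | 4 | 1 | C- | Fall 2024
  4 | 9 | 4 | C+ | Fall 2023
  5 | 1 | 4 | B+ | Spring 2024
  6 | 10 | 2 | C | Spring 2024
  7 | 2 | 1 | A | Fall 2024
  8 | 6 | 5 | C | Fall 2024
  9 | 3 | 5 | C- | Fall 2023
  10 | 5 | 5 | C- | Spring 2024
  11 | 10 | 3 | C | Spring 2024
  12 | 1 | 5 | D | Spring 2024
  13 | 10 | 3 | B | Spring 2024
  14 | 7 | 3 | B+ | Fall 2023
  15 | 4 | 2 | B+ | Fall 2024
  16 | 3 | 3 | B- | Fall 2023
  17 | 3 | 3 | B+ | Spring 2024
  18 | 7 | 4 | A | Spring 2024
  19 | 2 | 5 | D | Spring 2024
SELECT name, credits FROM courses ORDER BY credits ASC LIMIT 5

Execution result:
name | credits
Statistics 101 | 3
English 201 | 3
Economics 201 | 3
Physics 201 | 4
Linear Algebra 201 | 4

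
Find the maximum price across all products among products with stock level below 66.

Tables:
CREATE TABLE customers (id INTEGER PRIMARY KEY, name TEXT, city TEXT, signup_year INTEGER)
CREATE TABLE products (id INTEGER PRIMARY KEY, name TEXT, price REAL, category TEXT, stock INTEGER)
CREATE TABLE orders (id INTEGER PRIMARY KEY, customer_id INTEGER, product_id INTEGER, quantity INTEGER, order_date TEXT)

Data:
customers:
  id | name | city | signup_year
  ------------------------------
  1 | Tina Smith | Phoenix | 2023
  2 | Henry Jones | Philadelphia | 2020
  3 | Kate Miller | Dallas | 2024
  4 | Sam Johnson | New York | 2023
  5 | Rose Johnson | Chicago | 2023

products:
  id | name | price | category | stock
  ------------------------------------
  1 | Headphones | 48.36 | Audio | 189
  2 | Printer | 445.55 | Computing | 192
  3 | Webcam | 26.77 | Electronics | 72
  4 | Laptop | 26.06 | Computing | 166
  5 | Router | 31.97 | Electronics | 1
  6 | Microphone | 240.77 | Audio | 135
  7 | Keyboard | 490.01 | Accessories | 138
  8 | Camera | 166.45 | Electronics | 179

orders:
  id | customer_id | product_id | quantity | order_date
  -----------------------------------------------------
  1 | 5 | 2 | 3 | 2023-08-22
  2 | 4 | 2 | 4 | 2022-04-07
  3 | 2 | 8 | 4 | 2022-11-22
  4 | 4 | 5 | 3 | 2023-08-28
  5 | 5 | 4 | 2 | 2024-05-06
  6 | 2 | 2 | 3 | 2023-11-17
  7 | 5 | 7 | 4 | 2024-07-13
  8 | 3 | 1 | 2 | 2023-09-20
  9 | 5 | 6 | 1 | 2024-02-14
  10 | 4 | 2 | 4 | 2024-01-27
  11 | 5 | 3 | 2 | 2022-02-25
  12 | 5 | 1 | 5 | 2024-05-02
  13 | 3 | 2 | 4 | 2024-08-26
SELECT MAX(price) FROM products WHERE stock < 66

Execution result:
31.97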